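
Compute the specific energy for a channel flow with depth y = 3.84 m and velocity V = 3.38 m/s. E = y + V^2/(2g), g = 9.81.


Specific energy E = y + V^2/(2g).
Velocity head = V^2/(2g) = 3.38^2 / (2*9.81) = 11.4244 / 19.62 = 0.5823 m.
E = 3.84 + 0.5823 = 4.4223 m.

4.4223


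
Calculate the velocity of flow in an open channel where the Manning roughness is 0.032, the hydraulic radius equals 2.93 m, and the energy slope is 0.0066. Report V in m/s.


Manning's equation gives V = (1/n) * R^(2/3) * S^(1/2).
First, compute R^(2/3) = 2.93^(2/3) = 2.0476.
Next, S^(1/2) = 0.0066^(1/2) = 0.08124.
Then 1/n = 1/0.032 = 31.25.
V = 31.25 * 2.0476 * 0.08124 = 5.1984 m/s.

5.1984


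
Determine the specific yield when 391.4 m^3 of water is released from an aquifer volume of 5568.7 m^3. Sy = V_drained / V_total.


Specific yield Sy = Volume drained / Total volume.
Sy = 391.4 / 5568.7
   = 0.0703.

0.0703


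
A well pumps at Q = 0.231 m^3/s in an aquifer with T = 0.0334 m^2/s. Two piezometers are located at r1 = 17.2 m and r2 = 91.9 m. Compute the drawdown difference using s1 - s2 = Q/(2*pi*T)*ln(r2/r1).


Thiem equation: s1 - s2 = Q/(2*pi*T) * ln(r2/r1).
ln(r2/r1) = ln(91.9/17.2) = 1.6758.
Q/(2*pi*T) = 0.231 / (2*pi*0.0334) = 0.231 / 0.2099 = 1.1007.
s1 - s2 = 1.1007 * 1.6758 = 1.8446 m.

1.8446


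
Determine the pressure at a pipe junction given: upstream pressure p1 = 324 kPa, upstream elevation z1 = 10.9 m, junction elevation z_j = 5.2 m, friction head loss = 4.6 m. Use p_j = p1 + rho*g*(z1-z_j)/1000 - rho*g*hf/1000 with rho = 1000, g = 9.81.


Junction pressure: p_j = p1 + rho*g*(z1 - z_j)/1000 - rho*g*hf/1000.
Elevation term = 1000*9.81*(10.9 - 5.2)/1000 = 55.917 kPa.
Friction term = 1000*9.81*4.6/1000 = 45.126 kPa.
p_j = 324 + 55.917 - 45.126 = 334.79 kPa.

334.79


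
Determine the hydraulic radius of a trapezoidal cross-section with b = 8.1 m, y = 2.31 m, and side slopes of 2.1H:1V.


For a trapezoidal section with side slope z:
A = (b + z*y)*y = (8.1 + 2.1*2.31)*2.31 = 29.917 m^2.
P = b + 2*y*sqrt(1 + z^2) = 8.1 + 2*2.31*sqrt(1 + 2.1^2) = 18.846 m.
R = A/P = 29.917 / 18.846 = 1.5874 m.

1.5874


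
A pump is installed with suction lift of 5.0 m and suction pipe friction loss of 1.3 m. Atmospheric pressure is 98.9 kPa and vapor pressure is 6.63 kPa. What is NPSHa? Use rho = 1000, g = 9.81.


NPSHa = p_atm/(rho*g) - z_s - hf_s - p_vap/(rho*g).
p_atm/(rho*g) = 98.9*1000 / (1000*9.81) = 10.082 m.
p_vap/(rho*g) = 6.63*1000 / (1000*9.81) = 0.676 m.
NPSHa = 10.082 - 5.0 - 1.3 - 0.676
      = 3.11 m.

3.11


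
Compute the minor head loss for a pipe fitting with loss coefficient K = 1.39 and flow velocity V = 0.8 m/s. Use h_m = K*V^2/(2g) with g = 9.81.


Minor loss formula: h_m = K * V^2/(2g).
V^2 = 0.8^2 = 0.64.
V^2/(2g) = 0.64 / 19.62 = 0.0326 m.
h_m = 1.39 * 0.0326 = 0.0453 m.

0.0453


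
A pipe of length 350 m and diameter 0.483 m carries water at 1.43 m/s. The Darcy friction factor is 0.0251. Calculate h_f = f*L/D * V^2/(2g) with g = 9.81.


Darcy-Weisbach equation: h_f = f * (L/D) * V^2/(2g).
f * L/D = 0.0251 * 350/0.483 = 18.1884.
V^2/(2g) = 1.43^2 / (2*9.81) = 2.0449 / 19.62 = 0.1042 m.
h_f = 18.1884 * 0.1042 = 1.896 m.

1.896


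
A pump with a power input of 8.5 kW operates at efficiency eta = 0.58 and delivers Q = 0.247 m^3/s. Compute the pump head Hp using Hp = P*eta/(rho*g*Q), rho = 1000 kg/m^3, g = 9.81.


Pump head formula: Hp = P * eta / (rho * g * Q).
Numerator: P * eta = 8.5 * 1000 * 0.58 = 4930.0 W.
Denominator: rho * g * Q = 1000 * 9.81 * 0.247 = 2423.07.
Hp = 4930.0 / 2423.07 = 2.03 m.

2.03


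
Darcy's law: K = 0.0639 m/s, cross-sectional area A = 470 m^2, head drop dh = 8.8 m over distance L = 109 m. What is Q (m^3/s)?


Darcy's law: Q = K * A * i, where i = dh/L.
Hydraulic gradient i = 8.8 / 109 = 0.080734.
Q = 0.0639 * 470 * 0.080734
  = 2.4247 m^3/s.

2.4247


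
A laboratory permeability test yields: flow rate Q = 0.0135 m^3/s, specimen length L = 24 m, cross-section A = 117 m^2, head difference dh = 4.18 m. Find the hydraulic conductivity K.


From K = Q*L / (A*dh):
Numerator: Q*L = 0.0135 * 24 = 0.324.
Denominator: A*dh = 117 * 4.18 = 489.06.
K = 0.324 / 489.06 = 0.000662 m/s.

0.000662


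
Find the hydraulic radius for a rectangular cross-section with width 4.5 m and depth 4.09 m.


For a rectangular section:
Flow area A = b * y = 4.5 * 4.09 = 18.41 m^2.
Wetted perimeter P = b + 2y = 4.5 + 2*4.09 = 12.68 m.
Hydraulic radius R = A/P = 18.41 / 12.68 = 1.4515 m.

1.4515


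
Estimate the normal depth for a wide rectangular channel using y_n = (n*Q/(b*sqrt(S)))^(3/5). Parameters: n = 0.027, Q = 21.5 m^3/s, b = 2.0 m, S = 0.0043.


We use the wide-channel approximation y_n = (n*Q/(b*sqrt(S)))^(3/5).
sqrt(S) = sqrt(0.0043) = 0.065574.
Numerator: n*Q = 0.027 * 21.5 = 0.5805.
Denominator: b*sqrt(S) = 2.0 * 0.065574 = 0.131148.
arg = 4.4263.
y_n = 4.4263^(3/5) = 2.4413 m.

2.4413


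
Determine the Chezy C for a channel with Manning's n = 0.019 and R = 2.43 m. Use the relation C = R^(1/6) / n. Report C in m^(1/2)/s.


The Chezy coefficient relates to Manning's n through C = R^(1/6) / n.
R^(1/6) = 2.43^(1/6) = 1.159492.
C = 1.159492 / 0.019 = 61.03 m^(1/2)/s.

61.03


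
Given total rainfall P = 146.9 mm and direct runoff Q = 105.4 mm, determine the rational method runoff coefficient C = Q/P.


The runoff coefficient C = runoff depth / rainfall depth.
C = 105.4 / 146.9
  = 0.7175.

0.7175


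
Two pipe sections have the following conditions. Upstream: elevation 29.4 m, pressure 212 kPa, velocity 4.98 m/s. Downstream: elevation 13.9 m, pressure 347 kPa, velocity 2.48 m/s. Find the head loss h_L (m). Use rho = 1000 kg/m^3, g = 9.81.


Total head at each section: H = z + p/(rho*g) + V^2/(2g).
H1 = 29.4 + 212*1000/(1000*9.81) + 4.98^2/(2*9.81)
   = 29.4 + 21.611 + 1.264
   = 52.275 m.
H2 = 13.9 + 347*1000/(1000*9.81) + 2.48^2/(2*9.81)
   = 13.9 + 35.372 + 0.3135
   = 49.586 m.
h_L = H1 - H2 = 52.275 - 49.586 = 2.689 m.

2.689


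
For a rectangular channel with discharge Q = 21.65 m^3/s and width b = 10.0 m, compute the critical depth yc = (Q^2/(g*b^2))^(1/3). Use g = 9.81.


Using yc = (Q^2 / (g * b^2))^(1/3):
Q^2 = 21.65^2 = 468.72.
g * b^2 = 9.81 * 10.0^2 = 9.81 * 100.0 = 981.0.
Q^2 / (g*b^2) = 468.72 / 981.0 = 0.4778.
yc = 0.4778^(1/3) = 0.7818 m.

0.7818


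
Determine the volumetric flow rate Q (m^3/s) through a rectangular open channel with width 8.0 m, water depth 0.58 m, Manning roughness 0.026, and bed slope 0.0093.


For a rectangular channel, the cross-sectional area A = b * y = 8.0 * 0.58 = 4.64 m^2.
The wetted perimeter P = b + 2y = 8.0 + 2*0.58 = 9.16 m.
Hydraulic radius R = A/P = 4.64/9.16 = 0.5066 m.
Velocity V = (1/n)*R^(2/3)*S^(1/2) = (1/0.026)*0.5066^(2/3)*0.0093^(1/2) = 2.3569 m/s.
Discharge Q = A * V = 4.64 * 2.3569 = 10.936 m^3/s.

10.936


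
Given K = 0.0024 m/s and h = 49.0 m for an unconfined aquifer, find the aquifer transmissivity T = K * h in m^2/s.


Transmissivity is defined as T = K * h.
T = 0.0024 * 49.0
  = 0.1176 m^2/s.

0.1176


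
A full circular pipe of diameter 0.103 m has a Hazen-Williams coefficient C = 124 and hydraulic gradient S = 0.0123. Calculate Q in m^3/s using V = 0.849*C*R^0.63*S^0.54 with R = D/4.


For a full circular pipe, R = D/4 = 0.103/4 = 0.0257 m.
V = 0.849 * 124 * 0.0257^0.63 * 0.0123^0.54
  = 0.849 * 124 * 0.099722 * 0.093014
  = 0.9765 m/s.
Pipe area A = pi*D^2/4 = pi*0.103^2/4 = 0.0083 m^2.
Q = A * V = 0.0083 * 0.9765 = 0.0081 m^3/s.

0.0081


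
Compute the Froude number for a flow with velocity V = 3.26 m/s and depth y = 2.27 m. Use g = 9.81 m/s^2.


The Froude number is defined as Fr = V / sqrt(g*y).
g*y = 9.81 * 2.27 = 22.2687.
sqrt(g*y) = sqrt(22.2687) = 4.719.
Fr = 3.26 / 4.719 = 0.6908.

0.6908


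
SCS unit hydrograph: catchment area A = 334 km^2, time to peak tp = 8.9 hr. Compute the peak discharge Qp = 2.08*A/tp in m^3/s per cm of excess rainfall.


SCS formula: Qp = 2.08 * A / tp.
Qp = 2.08 * 334 / 8.9
   = 694.72 / 8.9
   = 78.06 m^3/s per cm.

78.06


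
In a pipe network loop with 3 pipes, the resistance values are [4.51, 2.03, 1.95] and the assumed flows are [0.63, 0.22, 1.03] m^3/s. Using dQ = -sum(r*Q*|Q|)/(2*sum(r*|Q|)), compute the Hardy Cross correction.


Numerator terms (r*Q*|Q|): 4.51*0.63*|0.63| = 1.79; 2.03*0.22*|0.22| = 0.0983; 1.95*1.03*|1.03| = 2.0688.
Sum of numerator = 3.957.
Denominator terms (r*|Q|): 4.51*|0.63| = 2.8413; 2.03*|0.22| = 0.4466; 1.95*|1.03| = 2.0085.
2 * sum of denominator = 2 * 5.2964 = 10.5928.
dQ = -3.957 / 10.5928 = -0.3736 m^3/s.

-0.3736


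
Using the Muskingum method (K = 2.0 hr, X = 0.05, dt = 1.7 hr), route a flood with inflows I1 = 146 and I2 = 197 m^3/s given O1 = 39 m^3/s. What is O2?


Muskingum coefficients:
denom = 2*K*(1-X) + dt = 2*2.0*(1-0.05) + 1.7 = 5.5.
C0 = (dt - 2*K*X)/denom = (1.7 - 2*2.0*0.05)/5.5 = 0.2727.
C1 = (dt + 2*K*X)/denom = (1.7 + 2*2.0*0.05)/5.5 = 0.3455.
C2 = (2*K*(1-X) - dt)/denom = 0.3818.
O2 = C0*I2 + C1*I1 + C2*O1
   = 0.2727*197 + 0.3455*146 + 0.3818*39
   = 119.05 m^3/s.

119.05


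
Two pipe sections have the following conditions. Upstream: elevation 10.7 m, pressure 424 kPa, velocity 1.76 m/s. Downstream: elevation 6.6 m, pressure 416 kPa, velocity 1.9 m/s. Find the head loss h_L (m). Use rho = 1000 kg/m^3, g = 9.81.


Total head at each section: H = z + p/(rho*g) + V^2/(2g).
H1 = 10.7 + 424*1000/(1000*9.81) + 1.76^2/(2*9.81)
   = 10.7 + 43.221 + 0.1579
   = 54.079 m.
H2 = 6.6 + 416*1000/(1000*9.81) + 1.9^2/(2*9.81)
   = 6.6 + 42.406 + 0.184
   = 49.19 m.
h_L = H1 - H2 = 54.079 - 49.19 = 4.889 m.

4.889


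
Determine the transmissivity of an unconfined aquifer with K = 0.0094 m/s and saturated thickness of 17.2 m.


Transmissivity is defined as T = K * h.
T = 0.0094 * 17.2
  = 0.1617 m^2/s.

0.1617


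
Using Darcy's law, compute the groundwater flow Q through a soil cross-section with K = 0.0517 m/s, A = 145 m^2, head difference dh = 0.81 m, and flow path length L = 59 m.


Darcy's law: Q = K * A * i, where i = dh/L.
Hydraulic gradient i = 0.81 / 59 = 0.013729.
Q = 0.0517 * 145 * 0.013729
  = 0.1029 m^3/s.

0.1029


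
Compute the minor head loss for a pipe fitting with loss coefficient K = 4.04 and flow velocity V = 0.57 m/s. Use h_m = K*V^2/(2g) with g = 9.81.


Minor loss formula: h_m = K * V^2/(2g).
V^2 = 0.57^2 = 0.3249.
V^2/(2g) = 0.3249 / 19.62 = 0.0166 m.
h_m = 4.04 * 0.0166 = 0.0669 m.

0.0669


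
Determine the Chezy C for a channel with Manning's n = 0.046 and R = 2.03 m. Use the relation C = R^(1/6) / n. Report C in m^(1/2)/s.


The Chezy coefficient relates to Manning's n through C = R^(1/6) / n.
R^(1/6) = 2.03^(1/6) = 1.125251.
C = 1.125251 / 0.046 = 24.46 m^(1/2)/s.

24.46


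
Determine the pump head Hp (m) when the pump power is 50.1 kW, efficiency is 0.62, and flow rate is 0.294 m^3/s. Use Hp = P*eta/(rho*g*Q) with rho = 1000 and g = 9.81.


Pump head formula: Hp = P * eta / (rho * g * Q).
Numerator: P * eta = 50.1 * 1000 * 0.62 = 31062.0 W.
Denominator: rho * g * Q = 1000 * 9.81 * 0.294 = 2884.14.
Hp = 31062.0 / 2884.14 = 10.77 m.

10.77


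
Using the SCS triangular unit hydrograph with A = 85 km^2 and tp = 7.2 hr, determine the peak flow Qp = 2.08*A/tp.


SCS formula: Qp = 2.08 * A / tp.
Qp = 2.08 * 85 / 7.2
   = 176.8 / 7.2
   = 24.56 m^3/s per cm.

24.56


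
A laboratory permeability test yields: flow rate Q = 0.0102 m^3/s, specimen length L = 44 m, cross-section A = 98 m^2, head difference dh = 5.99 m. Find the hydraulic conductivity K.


From K = Q*L / (A*dh):
Numerator: Q*L = 0.0102 * 44 = 0.4488.
Denominator: A*dh = 98 * 5.99 = 587.02.
K = 0.4488 / 587.02 = 0.000765 m/s.

0.000765


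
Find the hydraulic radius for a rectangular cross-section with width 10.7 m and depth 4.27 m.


For a rectangular section:
Flow area A = b * y = 10.7 * 4.27 = 45.69 m^2.
Wetted perimeter P = b + 2y = 10.7 + 2*4.27 = 19.24 m.
Hydraulic radius R = A/P = 45.69 / 19.24 = 2.3747 m.

2.3747


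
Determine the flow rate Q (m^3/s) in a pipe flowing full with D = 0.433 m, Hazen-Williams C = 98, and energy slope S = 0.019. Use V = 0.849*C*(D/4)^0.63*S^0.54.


For a full circular pipe, R = D/4 = 0.433/4 = 0.1082 m.
V = 0.849 * 98 * 0.1082^0.63 * 0.019^0.54
  = 0.849 * 98 * 0.246428 * 0.117632
  = 2.4118 m/s.
Pipe area A = pi*D^2/4 = pi*0.433^2/4 = 0.1473 m^2.
Q = A * V = 0.1473 * 2.4118 = 0.3552 m^3/s.

0.3552


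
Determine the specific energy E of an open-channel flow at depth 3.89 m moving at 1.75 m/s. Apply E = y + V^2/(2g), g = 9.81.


Specific energy E = y + V^2/(2g).
Velocity head = V^2/(2g) = 1.75^2 / (2*9.81) = 3.0625 / 19.62 = 0.1561 m.
E = 3.89 + 0.1561 = 4.0461 m.

4.0461


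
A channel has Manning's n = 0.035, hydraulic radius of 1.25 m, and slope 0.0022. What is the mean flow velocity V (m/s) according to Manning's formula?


Manning's equation gives V = (1/n) * R^(2/3) * S^(1/2).
First, compute R^(2/3) = 1.25^(2/3) = 1.1604.
Next, S^(1/2) = 0.0022^(1/2) = 0.046904.
Then 1/n = 1/0.035 = 28.57.
V = 28.57 * 1.1604 * 0.046904 = 1.5551 m/s.

1.5551


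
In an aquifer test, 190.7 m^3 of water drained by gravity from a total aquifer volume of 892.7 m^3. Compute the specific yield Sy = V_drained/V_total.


Specific yield Sy = Volume drained / Total volume.
Sy = 190.7 / 892.7
   = 0.2136.

0.2136


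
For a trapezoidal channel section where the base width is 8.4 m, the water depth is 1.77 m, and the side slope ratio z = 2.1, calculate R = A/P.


For a trapezoidal section with side slope z:
A = (b + z*y)*y = (8.4 + 2.1*1.77)*1.77 = 21.447 m^2.
P = b + 2*y*sqrt(1 + z^2) = 8.4 + 2*1.77*sqrt(1 + 2.1^2) = 16.634 m.
R = A/P = 21.447 / 16.634 = 1.2894 m.

1.2894


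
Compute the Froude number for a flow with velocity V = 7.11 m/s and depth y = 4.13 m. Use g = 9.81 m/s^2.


The Froude number is defined as Fr = V / sqrt(g*y).
g*y = 9.81 * 4.13 = 40.5153.
sqrt(g*y) = sqrt(40.5153) = 6.3652.
Fr = 7.11 / 6.3652 = 1.117.

1.117


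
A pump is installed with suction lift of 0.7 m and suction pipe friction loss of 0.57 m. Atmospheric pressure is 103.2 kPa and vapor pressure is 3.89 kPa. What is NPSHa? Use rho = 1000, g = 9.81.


NPSHa = p_atm/(rho*g) - z_s - hf_s - p_vap/(rho*g).
p_atm/(rho*g) = 103.2*1000 / (1000*9.81) = 10.52 m.
p_vap/(rho*g) = 3.89*1000 / (1000*9.81) = 0.397 m.
NPSHa = 10.52 - 0.7 - 0.57 - 0.397
      = 8.85 m.

8.85


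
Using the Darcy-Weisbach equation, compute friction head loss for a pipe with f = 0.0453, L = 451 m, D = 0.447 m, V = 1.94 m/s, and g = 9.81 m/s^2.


Darcy-Weisbach equation: h_f = f * (L/D) * V^2/(2g).
f * L/D = 0.0453 * 451/0.447 = 45.7054.
V^2/(2g) = 1.94^2 / (2*9.81) = 3.7636 / 19.62 = 0.1918 m.
h_f = 45.7054 * 0.1918 = 8.767 m.

8.767


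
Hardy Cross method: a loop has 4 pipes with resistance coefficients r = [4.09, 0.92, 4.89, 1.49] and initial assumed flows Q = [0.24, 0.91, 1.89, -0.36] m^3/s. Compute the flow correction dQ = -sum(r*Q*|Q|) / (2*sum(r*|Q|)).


Numerator terms (r*Q*|Q|): 4.09*0.24*|0.24| = 0.2356; 0.92*0.91*|0.91| = 0.7619; 4.89*1.89*|1.89| = 17.4676; 1.49*-0.36*|-0.36| = -0.1931.
Sum of numerator = 18.2719.
Denominator terms (r*|Q|): 4.09*|0.24| = 0.9816; 0.92*|0.91| = 0.8372; 4.89*|1.89| = 9.2421; 1.49*|-0.36| = 0.5364.
2 * sum of denominator = 2 * 11.5973 = 23.1946.
dQ = -18.2719 / 23.1946 = -0.7878 m^3/s.

-0.7878


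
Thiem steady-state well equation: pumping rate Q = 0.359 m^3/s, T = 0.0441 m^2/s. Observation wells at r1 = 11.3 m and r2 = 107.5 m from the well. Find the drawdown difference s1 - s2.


Thiem equation: s1 - s2 = Q/(2*pi*T) * ln(r2/r1).
ln(r2/r1) = ln(107.5/11.3) = 2.2527.
Q/(2*pi*T) = 0.359 / (2*pi*0.0441) = 0.359 / 0.2771 = 1.2956.
s1 - s2 = 1.2956 * 2.2527 = 2.9186 m.

2.9186


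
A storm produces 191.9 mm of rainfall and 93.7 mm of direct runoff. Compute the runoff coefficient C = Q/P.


The runoff coefficient C = runoff depth / rainfall depth.
C = 93.7 / 191.9
  = 0.4883.

0.4883


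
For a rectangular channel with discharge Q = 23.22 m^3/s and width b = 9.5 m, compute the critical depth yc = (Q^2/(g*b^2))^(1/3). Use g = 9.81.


Using yc = (Q^2 / (g * b^2))^(1/3):
Q^2 = 23.22^2 = 539.17.
g * b^2 = 9.81 * 9.5^2 = 9.81 * 90.25 = 885.35.
Q^2 / (g*b^2) = 539.17 / 885.35 = 0.609.
yc = 0.609^(1/3) = 0.8476 m.

0.8476


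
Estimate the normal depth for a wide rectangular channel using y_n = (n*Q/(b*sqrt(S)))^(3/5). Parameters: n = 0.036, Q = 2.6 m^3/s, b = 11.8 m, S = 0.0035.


We use the wide-channel approximation y_n = (n*Q/(b*sqrt(S)))^(3/5).
sqrt(S) = sqrt(0.0035) = 0.059161.
Numerator: n*Q = 0.036 * 2.6 = 0.0936.
Denominator: b*sqrt(S) = 11.8 * 0.059161 = 0.6981.
arg = 0.1341.
y_n = 0.1341^(3/5) = 0.2995 m.

0.2995


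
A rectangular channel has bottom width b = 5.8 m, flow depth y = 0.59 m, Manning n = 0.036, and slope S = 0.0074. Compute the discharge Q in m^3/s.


For a rectangular channel, the cross-sectional area A = b * y = 5.8 * 0.59 = 3.42 m^2.
The wetted perimeter P = b + 2y = 5.8 + 2*0.59 = 6.98 m.
Hydraulic radius R = A/P = 3.42/6.98 = 0.4903 m.
Velocity V = (1/n)*R^(2/3)*S^(1/2) = (1/0.036)*0.4903^(2/3)*0.0074^(1/2) = 1.4857 m/s.
Discharge Q = A * V = 3.42 * 1.4857 = 5.084 m^3/s.

5.084


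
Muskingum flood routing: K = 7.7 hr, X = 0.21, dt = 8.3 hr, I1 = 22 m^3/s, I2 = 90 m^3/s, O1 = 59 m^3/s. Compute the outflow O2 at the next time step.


Muskingum coefficients:
denom = 2*K*(1-X) + dt = 2*7.7*(1-0.21) + 8.3 = 20.466.
C0 = (dt - 2*K*X)/denom = (8.3 - 2*7.7*0.21)/20.466 = 0.2475.
C1 = (dt + 2*K*X)/denom = (8.3 + 2*7.7*0.21)/20.466 = 0.5636.
C2 = (2*K*(1-X) - dt)/denom = 0.1889.
O2 = C0*I2 + C1*I1 + C2*O1
   = 0.2475*90 + 0.5636*22 + 0.1889*59
   = 45.82 m^3/s.

45.82


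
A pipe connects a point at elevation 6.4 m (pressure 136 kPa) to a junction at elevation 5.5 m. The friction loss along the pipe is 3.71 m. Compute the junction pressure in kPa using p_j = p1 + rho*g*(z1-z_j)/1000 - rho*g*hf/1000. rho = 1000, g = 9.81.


Junction pressure: p_j = p1 + rho*g*(z1 - z_j)/1000 - rho*g*hf/1000.
Elevation term = 1000*9.81*(6.4 - 5.5)/1000 = 8.829 kPa.
Friction term = 1000*9.81*3.71/1000 = 36.395 kPa.
p_j = 136 + 8.829 - 36.395 = 108.43 kPa.

108.43


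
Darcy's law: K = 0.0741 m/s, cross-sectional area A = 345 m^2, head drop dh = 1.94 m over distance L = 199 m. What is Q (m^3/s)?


Darcy's law: Q = K * A * i, where i = dh/L.
Hydraulic gradient i = 1.94 / 199 = 0.009749.
Q = 0.0741 * 345 * 0.009749
  = 0.2492 m^3/s.

0.2492


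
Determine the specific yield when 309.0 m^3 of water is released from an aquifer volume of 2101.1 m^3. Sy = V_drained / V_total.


Specific yield Sy = Volume drained / Total volume.
Sy = 309.0 / 2101.1
   = 0.1471.

0.1471


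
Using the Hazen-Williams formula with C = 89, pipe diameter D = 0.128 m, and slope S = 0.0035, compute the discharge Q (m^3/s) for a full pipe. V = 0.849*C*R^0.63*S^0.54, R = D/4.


For a full circular pipe, R = D/4 = 0.128/4 = 0.032 m.
V = 0.849 * 89 * 0.032^0.63 * 0.0035^0.54
  = 0.849 * 89 * 0.114352 * 0.047184
  = 0.4077 m/s.
Pipe area A = pi*D^2/4 = pi*0.128^2/4 = 0.0129 m^2.
Q = A * V = 0.0129 * 0.4077 = 0.0052 m^3/s.

0.0052


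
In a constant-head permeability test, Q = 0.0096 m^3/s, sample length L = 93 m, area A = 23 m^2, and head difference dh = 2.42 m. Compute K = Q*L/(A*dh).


From K = Q*L / (A*dh):
Numerator: Q*L = 0.0096 * 93 = 0.8928.
Denominator: A*dh = 23 * 2.42 = 55.66.
K = 0.8928 / 55.66 = 0.01604 m/s.

0.01604


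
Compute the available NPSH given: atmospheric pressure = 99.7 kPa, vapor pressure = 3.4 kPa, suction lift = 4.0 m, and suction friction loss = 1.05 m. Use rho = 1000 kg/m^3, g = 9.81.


NPSHa = p_atm/(rho*g) - z_s - hf_s - p_vap/(rho*g).
p_atm/(rho*g) = 99.7*1000 / (1000*9.81) = 10.163 m.
p_vap/(rho*g) = 3.4*1000 / (1000*9.81) = 0.347 m.
NPSHa = 10.163 - 4.0 - 1.05 - 0.347
      = 4.77 m.

4.77


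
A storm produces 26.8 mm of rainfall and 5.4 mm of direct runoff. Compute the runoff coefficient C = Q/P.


The runoff coefficient C = runoff depth / rainfall depth.
C = 5.4 / 26.8
  = 0.2015.

0.2015


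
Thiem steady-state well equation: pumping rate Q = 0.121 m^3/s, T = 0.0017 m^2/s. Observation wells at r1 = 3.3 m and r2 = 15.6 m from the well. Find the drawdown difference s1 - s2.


Thiem equation: s1 - s2 = Q/(2*pi*T) * ln(r2/r1).
ln(r2/r1) = ln(15.6/3.3) = 1.5533.
Q/(2*pi*T) = 0.121 / (2*pi*0.0017) = 0.121 / 0.0107 = 11.3281.
s1 - s2 = 11.3281 * 1.5533 = 17.5965 m.

17.5965


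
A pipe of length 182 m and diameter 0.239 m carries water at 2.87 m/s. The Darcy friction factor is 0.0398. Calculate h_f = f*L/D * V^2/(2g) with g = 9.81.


Darcy-Weisbach equation: h_f = f * (L/D) * V^2/(2g).
f * L/D = 0.0398 * 182/0.239 = 30.3079.
V^2/(2g) = 2.87^2 / (2*9.81) = 8.2369 / 19.62 = 0.4198 m.
h_f = 30.3079 * 0.4198 = 12.724 m.

12.724


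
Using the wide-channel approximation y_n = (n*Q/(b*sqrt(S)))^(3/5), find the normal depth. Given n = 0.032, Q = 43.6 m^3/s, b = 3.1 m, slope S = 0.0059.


We use the wide-channel approximation y_n = (n*Q/(b*sqrt(S)))^(3/5).
sqrt(S) = sqrt(0.0059) = 0.076811.
Numerator: n*Q = 0.032 * 43.6 = 1.3952.
Denominator: b*sqrt(S) = 3.1 * 0.076811 = 0.238114.
arg = 5.8593.
y_n = 5.8593^(3/5) = 2.8887 m.

2.8887


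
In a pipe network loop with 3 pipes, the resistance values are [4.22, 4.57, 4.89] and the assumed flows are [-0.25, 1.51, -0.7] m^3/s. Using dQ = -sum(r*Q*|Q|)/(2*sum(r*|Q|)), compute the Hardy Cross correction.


Numerator terms (r*Q*|Q|): 4.22*-0.25*|-0.25| = -0.2637; 4.57*1.51*|1.51| = 10.4201; 4.89*-0.7*|-0.7| = -2.3961.
Sum of numerator = 7.7602.
Denominator terms (r*|Q|): 4.22*|-0.25| = 1.055; 4.57*|1.51| = 6.9007; 4.89*|-0.7| = 3.423.
2 * sum of denominator = 2 * 11.3787 = 22.7574.
dQ = -7.7602 / 22.7574 = -0.341 m^3/s.

-0.341


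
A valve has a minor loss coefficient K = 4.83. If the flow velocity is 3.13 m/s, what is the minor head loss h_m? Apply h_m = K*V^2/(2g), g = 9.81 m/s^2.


Minor loss formula: h_m = K * V^2/(2g).
V^2 = 3.13^2 = 9.7969.
V^2/(2g) = 9.7969 / 19.62 = 0.4993 m.
h_m = 4.83 * 0.4993 = 2.4118 m.

2.4118


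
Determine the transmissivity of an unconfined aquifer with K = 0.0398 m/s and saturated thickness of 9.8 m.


Transmissivity is defined as T = K * h.
T = 0.0398 * 9.8
  = 0.39 m^2/s.

0.39


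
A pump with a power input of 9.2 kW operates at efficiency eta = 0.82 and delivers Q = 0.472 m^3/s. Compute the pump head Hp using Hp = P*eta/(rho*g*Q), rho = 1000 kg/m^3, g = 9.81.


Pump head formula: Hp = P * eta / (rho * g * Q).
Numerator: P * eta = 9.2 * 1000 * 0.82 = 7544.0 W.
Denominator: rho * g * Q = 1000 * 9.81 * 0.472 = 4630.32.
Hp = 7544.0 / 4630.32 = 1.63 m.

1.63


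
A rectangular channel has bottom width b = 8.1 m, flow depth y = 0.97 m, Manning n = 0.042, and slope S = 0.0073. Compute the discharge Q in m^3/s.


For a rectangular channel, the cross-sectional area A = b * y = 8.1 * 0.97 = 7.86 m^2.
The wetted perimeter P = b + 2y = 8.1 + 2*0.97 = 10.04 m.
Hydraulic radius R = A/P = 7.86/10.04 = 0.7826 m.
Velocity V = (1/n)*R^(2/3)*S^(1/2) = (1/0.042)*0.7826^(2/3)*0.0073^(1/2) = 1.7275 m/s.
Discharge Q = A * V = 7.86 * 1.7275 = 13.573 m^3/s.

13.573


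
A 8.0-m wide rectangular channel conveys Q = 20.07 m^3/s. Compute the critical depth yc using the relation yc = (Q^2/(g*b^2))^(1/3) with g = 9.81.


Using yc = (Q^2 / (g * b^2))^(1/3):
Q^2 = 20.07^2 = 402.8.
g * b^2 = 9.81 * 8.0^2 = 9.81 * 64.0 = 627.84.
Q^2 / (g*b^2) = 402.8 / 627.84 = 0.6416.
yc = 0.6416^(1/3) = 0.8625 m.

0.8625


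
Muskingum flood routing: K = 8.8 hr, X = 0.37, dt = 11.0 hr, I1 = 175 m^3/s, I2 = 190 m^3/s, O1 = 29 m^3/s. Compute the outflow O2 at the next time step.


Muskingum coefficients:
denom = 2*K*(1-X) + dt = 2*8.8*(1-0.37) + 11.0 = 22.088.
C0 = (dt - 2*K*X)/denom = (11.0 - 2*8.8*0.37)/22.088 = 0.2032.
C1 = (dt + 2*K*X)/denom = (11.0 + 2*8.8*0.37)/22.088 = 0.7928.
C2 = (2*K*(1-X) - dt)/denom = 0.004.
O2 = C0*I2 + C1*I1 + C2*O1
   = 0.2032*190 + 0.7928*175 + 0.004*29
   = 177.47 m^3/s.

177.47


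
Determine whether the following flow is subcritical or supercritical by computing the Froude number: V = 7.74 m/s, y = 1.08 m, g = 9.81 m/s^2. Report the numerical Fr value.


The Froude number is defined as Fr = V / sqrt(g*y).
g*y = 9.81 * 1.08 = 10.5948.
sqrt(g*y) = sqrt(10.5948) = 3.255.
Fr = 7.74 / 3.255 = 2.3779.
Since Fr > 1, the flow is supercritical.

2.3779


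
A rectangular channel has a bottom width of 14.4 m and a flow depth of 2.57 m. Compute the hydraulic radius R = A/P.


For a rectangular section:
Flow area A = b * y = 14.4 * 2.57 = 37.01 m^2.
Wetted perimeter P = b + 2y = 14.4 + 2*2.57 = 19.54 m.
Hydraulic radius R = A/P = 37.01 / 19.54 = 1.894 m.

1.894


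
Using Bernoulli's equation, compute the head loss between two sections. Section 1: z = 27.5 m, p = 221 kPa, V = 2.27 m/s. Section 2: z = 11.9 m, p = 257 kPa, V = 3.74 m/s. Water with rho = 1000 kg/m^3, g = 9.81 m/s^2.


Total head at each section: H = z + p/(rho*g) + V^2/(2g).
H1 = 27.5 + 221*1000/(1000*9.81) + 2.27^2/(2*9.81)
   = 27.5 + 22.528 + 0.2626
   = 50.291 m.
H2 = 11.9 + 257*1000/(1000*9.81) + 3.74^2/(2*9.81)
   = 11.9 + 26.198 + 0.7129
   = 38.811 m.
h_L = H1 - H2 = 50.291 - 38.811 = 11.48 m.

11.48


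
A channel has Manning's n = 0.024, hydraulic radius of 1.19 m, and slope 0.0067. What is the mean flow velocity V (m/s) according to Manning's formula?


Manning's equation gives V = (1/n) * R^(2/3) * S^(1/2).
First, compute R^(2/3) = 1.19^(2/3) = 1.123.
Next, S^(1/2) = 0.0067^(1/2) = 0.081854.
Then 1/n = 1/0.024 = 41.67.
V = 41.67 * 1.123 * 0.081854 = 3.8299 m/s.

3.8299


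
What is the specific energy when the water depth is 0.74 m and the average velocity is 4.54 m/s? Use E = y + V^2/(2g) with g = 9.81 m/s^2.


Specific energy E = y + V^2/(2g).
Velocity head = V^2/(2g) = 4.54^2 / (2*9.81) = 20.6116 / 19.62 = 1.0505 m.
E = 0.74 + 1.0505 = 1.7905 m.

1.7905


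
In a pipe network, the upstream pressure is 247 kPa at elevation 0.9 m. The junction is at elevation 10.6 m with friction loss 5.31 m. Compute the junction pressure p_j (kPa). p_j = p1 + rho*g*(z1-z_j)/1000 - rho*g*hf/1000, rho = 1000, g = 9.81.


Junction pressure: p_j = p1 + rho*g*(z1 - z_j)/1000 - rho*g*hf/1000.
Elevation term = 1000*9.81*(0.9 - 10.6)/1000 = -95.157 kPa.
Friction term = 1000*9.81*5.31/1000 = 52.091 kPa.
p_j = 247 + -95.157 - 52.091 = 99.75 kPa.

99.75


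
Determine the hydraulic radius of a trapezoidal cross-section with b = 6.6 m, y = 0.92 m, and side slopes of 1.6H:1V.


For a trapezoidal section with side slope z:
A = (b + z*y)*y = (6.6 + 1.6*0.92)*0.92 = 7.426 m^2.
P = b + 2*y*sqrt(1 + z^2) = 6.6 + 2*0.92*sqrt(1 + 1.6^2) = 10.072 m.
R = A/P = 7.426 / 10.072 = 0.7373 m.

0.7373


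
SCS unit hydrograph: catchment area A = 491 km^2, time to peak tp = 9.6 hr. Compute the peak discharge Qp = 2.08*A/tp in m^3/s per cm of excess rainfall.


SCS formula: Qp = 2.08 * A / tp.
Qp = 2.08 * 491 / 9.6
   = 1021.28 / 9.6
   = 106.38 m^3/s per cm.

106.38


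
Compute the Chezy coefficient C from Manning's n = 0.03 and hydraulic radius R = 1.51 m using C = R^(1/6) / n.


The Chezy coefficient relates to Manning's n through C = R^(1/6) / n.
R^(1/6) = 1.51^(1/6) = 1.071099.
C = 1.071099 / 0.03 = 35.7 m^(1/2)/s.

35.7


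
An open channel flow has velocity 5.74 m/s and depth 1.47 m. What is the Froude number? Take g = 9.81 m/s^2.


The Froude number is defined as Fr = V / sqrt(g*y).
g*y = 9.81 * 1.47 = 14.4207.
sqrt(g*y) = sqrt(14.4207) = 3.7975.
Fr = 5.74 / 3.7975 = 1.5115.

1.5115


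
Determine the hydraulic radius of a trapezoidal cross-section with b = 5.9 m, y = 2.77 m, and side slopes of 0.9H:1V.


For a trapezoidal section with side slope z:
A = (b + z*y)*y = (5.9 + 0.9*2.77)*2.77 = 23.249 m^2.
P = b + 2*y*sqrt(1 + z^2) = 5.9 + 2*2.77*sqrt(1 + 0.9^2) = 13.353 m.
R = A/P = 23.249 / 13.353 = 1.741 m.

1.741


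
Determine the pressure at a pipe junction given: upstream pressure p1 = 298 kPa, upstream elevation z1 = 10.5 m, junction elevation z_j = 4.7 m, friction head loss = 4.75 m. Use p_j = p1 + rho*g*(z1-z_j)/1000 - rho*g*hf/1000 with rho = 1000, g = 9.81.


Junction pressure: p_j = p1 + rho*g*(z1 - z_j)/1000 - rho*g*hf/1000.
Elevation term = 1000*9.81*(10.5 - 4.7)/1000 = 56.898 kPa.
Friction term = 1000*9.81*4.75/1000 = 46.597 kPa.
p_j = 298 + 56.898 - 46.597 = 308.3 kPa.

308.3


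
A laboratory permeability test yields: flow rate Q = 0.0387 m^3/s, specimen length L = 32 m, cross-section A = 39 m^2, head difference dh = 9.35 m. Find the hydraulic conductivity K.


From K = Q*L / (A*dh):
Numerator: Q*L = 0.0387 * 32 = 1.2384.
Denominator: A*dh = 39 * 9.35 = 364.65.
K = 1.2384 / 364.65 = 0.003396 m/s.

0.003396


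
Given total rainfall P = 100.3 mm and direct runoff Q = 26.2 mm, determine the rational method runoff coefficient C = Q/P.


The runoff coefficient C = runoff depth / rainfall depth.
C = 26.2 / 100.3
  = 0.2612.

0.2612


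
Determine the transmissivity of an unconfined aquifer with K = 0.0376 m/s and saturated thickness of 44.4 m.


Transmissivity is defined as T = K * h.
T = 0.0376 * 44.4
  = 1.6694 m^2/s.

1.6694


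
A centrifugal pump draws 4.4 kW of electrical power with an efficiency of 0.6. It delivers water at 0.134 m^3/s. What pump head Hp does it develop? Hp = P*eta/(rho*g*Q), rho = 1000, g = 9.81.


Pump head formula: Hp = P * eta / (rho * g * Q).
Numerator: P * eta = 4.4 * 1000 * 0.6 = 2640.0 W.
Denominator: rho * g * Q = 1000 * 9.81 * 0.134 = 1314.54.
Hp = 2640.0 / 1314.54 = 2.01 m.

2.01


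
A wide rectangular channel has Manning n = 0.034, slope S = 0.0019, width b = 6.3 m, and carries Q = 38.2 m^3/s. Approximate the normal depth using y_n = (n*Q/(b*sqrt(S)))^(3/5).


We use the wide-channel approximation y_n = (n*Q/(b*sqrt(S)))^(3/5).
sqrt(S) = sqrt(0.0019) = 0.043589.
Numerator: n*Q = 0.034 * 38.2 = 1.2988.
Denominator: b*sqrt(S) = 6.3 * 0.043589 = 0.274611.
arg = 4.7296.
y_n = 4.7296^(3/5) = 2.5404 m.

2.5404


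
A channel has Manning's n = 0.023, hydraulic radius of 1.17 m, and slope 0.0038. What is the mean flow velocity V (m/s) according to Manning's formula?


Manning's equation gives V = (1/n) * R^(2/3) * S^(1/2).
First, compute R^(2/3) = 1.17^(2/3) = 1.1103.
Next, S^(1/2) = 0.0038^(1/2) = 0.061644.
Then 1/n = 1/0.023 = 43.48.
V = 43.48 * 1.1103 * 0.061644 = 2.9759 m/s.

2.9759


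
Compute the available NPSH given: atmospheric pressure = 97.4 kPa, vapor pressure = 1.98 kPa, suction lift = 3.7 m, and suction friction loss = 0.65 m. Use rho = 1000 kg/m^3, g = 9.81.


NPSHa = p_atm/(rho*g) - z_s - hf_s - p_vap/(rho*g).
p_atm/(rho*g) = 97.4*1000 / (1000*9.81) = 9.929 m.
p_vap/(rho*g) = 1.98*1000 / (1000*9.81) = 0.202 m.
NPSHa = 9.929 - 3.7 - 0.65 - 0.202
      = 5.38 m.

5.38


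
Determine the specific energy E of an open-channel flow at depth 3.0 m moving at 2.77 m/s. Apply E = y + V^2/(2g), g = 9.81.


Specific energy E = y + V^2/(2g).
Velocity head = V^2/(2g) = 2.77^2 / (2*9.81) = 7.6729 / 19.62 = 0.3911 m.
E = 3.0 + 0.3911 = 3.3911 m.

3.3911


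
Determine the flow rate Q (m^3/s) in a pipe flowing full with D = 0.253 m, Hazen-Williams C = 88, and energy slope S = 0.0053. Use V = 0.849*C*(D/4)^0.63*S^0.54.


For a full circular pipe, R = D/4 = 0.253/4 = 0.0633 m.
V = 0.849 * 88 * 0.0633^0.63 * 0.0053^0.54
  = 0.849 * 88 * 0.175658 * 0.059035
  = 0.7748 m/s.
Pipe area A = pi*D^2/4 = pi*0.253^2/4 = 0.0503 m^2.
Q = A * V = 0.0503 * 0.7748 = 0.0389 m^3/s.

0.0389


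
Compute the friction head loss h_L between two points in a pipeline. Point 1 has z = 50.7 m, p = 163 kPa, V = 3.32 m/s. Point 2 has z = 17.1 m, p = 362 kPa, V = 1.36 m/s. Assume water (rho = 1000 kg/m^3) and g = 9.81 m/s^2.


Total head at each section: H = z + p/(rho*g) + V^2/(2g).
H1 = 50.7 + 163*1000/(1000*9.81) + 3.32^2/(2*9.81)
   = 50.7 + 16.616 + 0.5618
   = 67.877 m.
H2 = 17.1 + 362*1000/(1000*9.81) + 1.36^2/(2*9.81)
   = 17.1 + 36.901 + 0.0943
   = 54.095 m.
h_L = H1 - H2 = 67.877 - 54.095 = 13.782 m.

13.782


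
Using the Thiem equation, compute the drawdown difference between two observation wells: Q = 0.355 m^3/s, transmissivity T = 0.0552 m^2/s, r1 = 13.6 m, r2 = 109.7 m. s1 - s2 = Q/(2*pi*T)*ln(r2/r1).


Thiem equation: s1 - s2 = Q/(2*pi*T) * ln(r2/r1).
ln(r2/r1) = ln(109.7/13.6) = 2.0877.
Q/(2*pi*T) = 0.355 / (2*pi*0.0552) = 0.355 / 0.3468 = 1.0236.
s1 - s2 = 1.0236 * 2.0877 = 2.1368 m.

2.1368


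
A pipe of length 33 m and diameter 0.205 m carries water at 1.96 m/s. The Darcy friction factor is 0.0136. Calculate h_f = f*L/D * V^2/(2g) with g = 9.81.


Darcy-Weisbach equation: h_f = f * (L/D) * V^2/(2g).
f * L/D = 0.0136 * 33/0.205 = 2.1893.
V^2/(2g) = 1.96^2 / (2*9.81) = 3.8416 / 19.62 = 0.1958 m.
h_f = 2.1893 * 0.1958 = 0.429 m.

0.429


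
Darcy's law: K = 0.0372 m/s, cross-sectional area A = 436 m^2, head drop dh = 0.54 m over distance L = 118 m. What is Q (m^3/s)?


Darcy's law: Q = K * A * i, where i = dh/L.
Hydraulic gradient i = 0.54 / 118 = 0.004576.
Q = 0.0372 * 436 * 0.004576
  = 0.0742 m^3/s.

0.0742


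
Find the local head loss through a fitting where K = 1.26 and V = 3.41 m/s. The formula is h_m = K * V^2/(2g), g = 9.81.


Minor loss formula: h_m = K * V^2/(2g).
V^2 = 3.41^2 = 11.6281.
V^2/(2g) = 11.6281 / 19.62 = 0.5927 m.
h_m = 1.26 * 0.5927 = 0.7468 m.

0.7468


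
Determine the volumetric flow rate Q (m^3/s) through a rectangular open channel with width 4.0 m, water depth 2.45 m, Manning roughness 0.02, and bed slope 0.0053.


For a rectangular channel, the cross-sectional area A = b * y = 4.0 * 2.45 = 9.8 m^2.
The wetted perimeter P = b + 2y = 4.0 + 2*2.45 = 8.9 m.
Hydraulic radius R = A/P = 9.8/8.9 = 1.1011 m.
Velocity V = (1/n)*R^(2/3)*S^(1/2) = (1/0.02)*1.1011^(2/3)*0.0053^(1/2) = 3.8815 m/s.
Discharge Q = A * V = 9.8 * 3.8815 = 38.039 m^3/s.

38.039


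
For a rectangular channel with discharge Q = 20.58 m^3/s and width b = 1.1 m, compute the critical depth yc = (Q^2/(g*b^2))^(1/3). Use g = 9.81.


Using yc = (Q^2 / (g * b^2))^(1/3):
Q^2 = 20.58^2 = 423.54.
g * b^2 = 9.81 * 1.1^2 = 9.81 * 1.21 = 11.87.
Q^2 / (g*b^2) = 423.54 / 11.87 = 35.6816.
yc = 35.6816^(1/3) = 3.2921 m.

3.2921


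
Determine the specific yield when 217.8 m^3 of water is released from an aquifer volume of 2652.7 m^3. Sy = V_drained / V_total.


Specific yield Sy = Volume drained / Total volume.
Sy = 217.8 / 2652.7
   = 0.0821.

0.0821


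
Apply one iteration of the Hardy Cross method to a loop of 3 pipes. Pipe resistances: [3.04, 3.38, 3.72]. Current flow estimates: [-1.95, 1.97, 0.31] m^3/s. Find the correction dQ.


Numerator terms (r*Q*|Q|): 3.04*-1.95*|-1.95| = -11.5596; 3.38*1.97*|1.97| = 13.1174; 3.72*0.31*|0.31| = 0.3575.
Sum of numerator = 1.9153.
Denominator terms (r*|Q|): 3.04*|-1.95| = 5.928; 3.38*|1.97| = 6.6586; 3.72*|0.31| = 1.1532.
2 * sum of denominator = 2 * 13.7398 = 27.4796.
dQ = -1.9153 / 27.4796 = -0.0697 m^3/s.

-0.0697


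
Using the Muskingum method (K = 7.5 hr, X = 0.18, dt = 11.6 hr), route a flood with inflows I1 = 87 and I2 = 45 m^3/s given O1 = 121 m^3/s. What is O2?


Muskingum coefficients:
denom = 2*K*(1-X) + dt = 2*7.5*(1-0.18) + 11.6 = 23.9.
C0 = (dt - 2*K*X)/denom = (11.6 - 2*7.5*0.18)/23.9 = 0.3724.
C1 = (dt + 2*K*X)/denom = (11.6 + 2*7.5*0.18)/23.9 = 0.5983.
C2 = (2*K*(1-X) - dt)/denom = 0.0293.
O2 = C0*I2 + C1*I1 + C2*O1
   = 0.3724*45 + 0.5983*87 + 0.0293*121
   = 72.36 m^3/s.

72.36


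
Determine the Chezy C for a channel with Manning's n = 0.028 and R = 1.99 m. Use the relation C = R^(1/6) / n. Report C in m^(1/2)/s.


The Chezy coefficient relates to Manning's n through C = R^(1/6) / n.
R^(1/6) = 1.99^(1/6) = 1.121525.
C = 1.121525 / 0.028 = 40.05 m^(1/2)/s.

40.05


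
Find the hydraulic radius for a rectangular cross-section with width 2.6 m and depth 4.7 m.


For a rectangular section:
Flow area A = b * y = 2.6 * 4.7 = 12.22 m^2.
Wetted perimeter P = b + 2y = 2.6 + 2*4.7 = 12.0 m.
Hydraulic radius R = A/P = 12.22 / 12.0 = 1.0183 m.

1.0183


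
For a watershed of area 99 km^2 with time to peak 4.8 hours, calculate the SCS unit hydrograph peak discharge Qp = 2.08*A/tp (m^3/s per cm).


SCS formula: Qp = 2.08 * A / tp.
Qp = 2.08 * 99 / 4.8
   = 205.92 / 4.8
   = 42.9 m^3/s per cm.

42.9


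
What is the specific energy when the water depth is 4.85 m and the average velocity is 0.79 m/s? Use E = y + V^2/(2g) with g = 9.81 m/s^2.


Specific energy E = y + V^2/(2g).
Velocity head = V^2/(2g) = 0.79^2 / (2*9.81) = 0.6241 / 19.62 = 0.0318 m.
E = 4.85 + 0.0318 = 4.8818 m.

4.8818


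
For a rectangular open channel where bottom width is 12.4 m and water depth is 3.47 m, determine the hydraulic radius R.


For a rectangular section:
Flow area A = b * y = 12.4 * 3.47 = 43.03 m^2.
Wetted perimeter P = b + 2y = 12.4 + 2*3.47 = 19.34 m.
Hydraulic radius R = A/P = 43.03 / 19.34 = 2.2248 m.

2.2248


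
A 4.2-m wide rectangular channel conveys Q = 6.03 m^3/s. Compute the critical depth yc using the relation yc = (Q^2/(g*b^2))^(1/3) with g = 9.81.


Using yc = (Q^2 / (g * b^2))^(1/3):
Q^2 = 6.03^2 = 36.36.
g * b^2 = 9.81 * 4.2^2 = 9.81 * 17.64 = 173.05.
Q^2 / (g*b^2) = 36.36 / 173.05 = 0.2101.
yc = 0.2101^(1/3) = 0.5945 m.

0.5945


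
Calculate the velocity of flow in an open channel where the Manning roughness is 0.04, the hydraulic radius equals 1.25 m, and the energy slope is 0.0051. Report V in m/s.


Manning's equation gives V = (1/n) * R^(2/3) * S^(1/2).
First, compute R^(2/3) = 1.25^(2/3) = 1.1604.
Next, S^(1/2) = 0.0051^(1/2) = 0.071414.
Then 1/n = 1/0.04 = 25.0.
V = 25.0 * 1.1604 * 0.071414 = 2.0717 m/s.

2.0717


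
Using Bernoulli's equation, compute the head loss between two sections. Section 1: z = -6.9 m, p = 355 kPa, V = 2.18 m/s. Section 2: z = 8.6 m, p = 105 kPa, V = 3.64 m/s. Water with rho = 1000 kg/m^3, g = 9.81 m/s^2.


Total head at each section: H = z + p/(rho*g) + V^2/(2g).
H1 = -6.9 + 355*1000/(1000*9.81) + 2.18^2/(2*9.81)
   = -6.9 + 36.188 + 0.2422
   = 29.53 m.
H2 = 8.6 + 105*1000/(1000*9.81) + 3.64^2/(2*9.81)
   = 8.6 + 10.703 + 0.6753
   = 19.979 m.
h_L = H1 - H2 = 29.53 - 19.979 = 9.551 m.

9.551


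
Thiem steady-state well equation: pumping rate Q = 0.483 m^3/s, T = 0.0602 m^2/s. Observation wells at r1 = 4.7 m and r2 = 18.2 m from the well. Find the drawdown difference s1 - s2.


Thiem equation: s1 - s2 = Q/(2*pi*T) * ln(r2/r1).
ln(r2/r1) = ln(18.2/4.7) = 1.3539.
Q/(2*pi*T) = 0.483 / (2*pi*0.0602) = 0.483 / 0.3782 = 1.2769.
s1 - s2 = 1.2769 * 1.3539 = 1.7288 m.

1.7288


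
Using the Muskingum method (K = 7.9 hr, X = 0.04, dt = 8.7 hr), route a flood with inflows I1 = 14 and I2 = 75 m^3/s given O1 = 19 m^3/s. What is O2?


Muskingum coefficients:
denom = 2*K*(1-X) + dt = 2*7.9*(1-0.04) + 8.7 = 23.868.
C0 = (dt - 2*K*X)/denom = (8.7 - 2*7.9*0.04)/23.868 = 0.338.
C1 = (dt + 2*K*X)/denom = (8.7 + 2*7.9*0.04)/23.868 = 0.391.
C2 = (2*K*(1-X) - dt)/denom = 0.271.
O2 = C0*I2 + C1*I1 + C2*O1
   = 0.338*75 + 0.391*14 + 0.271*19
   = 35.97 m^3/s.

35.97


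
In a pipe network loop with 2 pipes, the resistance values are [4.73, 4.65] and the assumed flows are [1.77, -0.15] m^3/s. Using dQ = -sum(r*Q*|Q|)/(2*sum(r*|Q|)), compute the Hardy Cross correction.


Numerator terms (r*Q*|Q|): 4.73*1.77*|1.77| = 14.8186; 4.65*-0.15*|-0.15| = -0.1046.
Sum of numerator = 14.714.
Denominator terms (r*|Q|): 4.73*|1.77| = 8.3721; 4.65*|-0.15| = 0.6975.
2 * sum of denominator = 2 * 9.0696 = 18.1392.
dQ = -14.714 / 18.1392 = -0.8112 m^3/s.

-0.8112


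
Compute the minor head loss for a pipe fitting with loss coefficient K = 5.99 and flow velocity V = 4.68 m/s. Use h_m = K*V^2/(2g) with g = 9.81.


Minor loss formula: h_m = K * V^2/(2g).
V^2 = 4.68^2 = 21.9024.
V^2/(2g) = 21.9024 / 19.62 = 1.1163 m.
h_m = 5.99 * 1.1163 = 6.6868 m.

6.6868


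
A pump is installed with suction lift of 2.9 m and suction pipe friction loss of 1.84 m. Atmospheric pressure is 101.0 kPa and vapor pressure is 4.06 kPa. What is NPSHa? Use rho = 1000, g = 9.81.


NPSHa = p_atm/(rho*g) - z_s - hf_s - p_vap/(rho*g).
p_atm/(rho*g) = 101.0*1000 / (1000*9.81) = 10.296 m.
p_vap/(rho*g) = 4.06*1000 / (1000*9.81) = 0.414 m.
NPSHa = 10.296 - 2.9 - 1.84 - 0.414
      = 5.14 m.

5.14
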